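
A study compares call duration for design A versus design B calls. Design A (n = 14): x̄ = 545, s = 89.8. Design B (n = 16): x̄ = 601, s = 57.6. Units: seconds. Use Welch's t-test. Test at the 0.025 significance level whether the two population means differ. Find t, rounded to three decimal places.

Let group 1 = design A, group 2 = design B. H0: μ_1 = μ_2; H1: μ_1 ≠ μ_2 (Welch's two-sample t-test, two-sided).
t = (x̄_1 − x̄_2)/√(s_1²/n_1 + s_2²/n_2) = (545 − 601)/√(89.8²/14 + 57.6²/16) = -2.001
Welch–Satterthwaite df ≈ 21.62
Two-sided p-value ≈ 0.0581
Since p ≈ 0.0581 > α = 0.025, fail to reject H0; the data do not provide sufficient evidence against H0.

-2.001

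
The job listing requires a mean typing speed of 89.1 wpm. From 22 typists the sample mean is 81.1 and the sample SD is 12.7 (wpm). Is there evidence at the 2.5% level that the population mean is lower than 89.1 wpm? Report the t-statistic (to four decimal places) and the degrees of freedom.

H0: μ = 89.1; H1: μ < 89.1 (one-sample t-test, left-tailed).
t = (x̄ − μ₀)/(s/√n) = (81.1 − 89.1)/(12.7/√22) = -2.9546
df = n − 1 = 21
p-value = P(T ≤ -2.9546) ≈ 0.0038
Since p ≈ 0.0038 < α = 0.025, reject H0; the data support H1.

t = -2.9546, df = 21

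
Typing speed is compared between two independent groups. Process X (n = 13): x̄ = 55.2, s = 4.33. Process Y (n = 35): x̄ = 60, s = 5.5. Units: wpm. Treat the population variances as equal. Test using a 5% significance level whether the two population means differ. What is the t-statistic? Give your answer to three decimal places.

Let group 1 = process X, group 2 = process Y. H0: μ_1 = μ_2; H1: μ_1 ≠ μ_2 (two-sample pooled-variance t-test, two-sided).
s_p² = [(13−1)·4.33² + (35−1)·5.5²]/(13+35−2) = 27.2497
t = (55.2 − 60)/√[27.2497·(1/13 + 1/35)] = -2.831
df = n₁ + n₂ − 2 = 46
Two-sided p-value ≈ 0.0069
Since p ≈ 0.0069 < α = 0.05, reject H0; the data support H1.

-2.831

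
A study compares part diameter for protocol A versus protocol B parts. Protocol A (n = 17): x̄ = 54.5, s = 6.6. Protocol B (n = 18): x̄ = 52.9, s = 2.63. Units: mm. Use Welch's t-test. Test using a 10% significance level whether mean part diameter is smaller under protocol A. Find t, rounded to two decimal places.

0.93

Let group 1 = protocol A, group 2 = protocol B. H0: μ_1 = μ_2; H1: μ_1 < μ_2 (Welch's two-sample t-test, left-tailed).
t = (x̄_1 − x̄_2)/√(s_1²/n_1 + s_2²/n_2) = (54.5 − 52.9)/√(6.6²/17 + 2.63²/18) = 0.93
Welch–Satterthwaite df ≈ 20.72
p-value = P(T ≤ 0.93) ≈ 0.8190
Since p ≈ 0.8190 > α = 0.1, fail to reject H0; the evidence is not statistically significant.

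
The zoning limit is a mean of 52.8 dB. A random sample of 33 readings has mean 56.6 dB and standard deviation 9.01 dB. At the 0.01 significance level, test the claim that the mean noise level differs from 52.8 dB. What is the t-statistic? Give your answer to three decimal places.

H0: μ = 52.8; H1: μ ≠ 52.8 (one-sample t-test, two-sided).
t = (x̄ − μ₀)/(s/√n) = (56.6 − 52.8)/(9.01/√33) = 2.423
df = n − 1 = 32
Two-sided p-value ≈ 0.0212
Since p ≈ 0.0212 > α = 0.01, fail to reject H0; the evidence is not statistically significant.

2.423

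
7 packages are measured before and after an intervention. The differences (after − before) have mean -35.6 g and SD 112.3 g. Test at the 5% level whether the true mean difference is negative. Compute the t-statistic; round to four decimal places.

H0: μ_d = 0; H1: μ_d < 0 (paired t-test on the differences, left-tailed).
t = d̄/(s_d/√n) = -35.6/(112.3/√7) = -0.8387
df = n − 1 = 6
p-value = P(T ≤ -0.8387) ≈ 0.217
Since p ≈ 0.217 > α = 0.05, fail to reject H0; the evidence is not statistically significant.

-0.8387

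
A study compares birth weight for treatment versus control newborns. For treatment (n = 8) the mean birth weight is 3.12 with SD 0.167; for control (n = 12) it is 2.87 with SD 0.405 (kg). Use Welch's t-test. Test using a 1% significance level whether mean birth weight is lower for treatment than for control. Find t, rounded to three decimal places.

1.909

Let group 1 = treatment, group 2 = control. H0: μ_1 = μ_2; H1: μ_1 < μ_2 (Welch's two-sample t-test, left-tailed).
t = (x̄_1 − x̄_2)/√(s_1²/n_1 + s_2²/n_2) = (3.12 − 2.87)/√(0.167²/8 + 0.405²/12) = 1.909
Welch–Satterthwaite df ≈ 15.72
p-value = P(T ≤ 1.909) ≈ 0.9626
Since p ≈ 0.9626 > α = 0.01, fail to reject H0; the data do not provide sufficient evidence against H0.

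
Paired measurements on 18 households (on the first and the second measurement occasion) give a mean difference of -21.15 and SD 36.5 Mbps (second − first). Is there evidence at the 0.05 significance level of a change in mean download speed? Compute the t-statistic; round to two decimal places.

-2.46

H0: μ_d = 0; H1: μ_d ≠ 0 (paired t-test on the differences, two-sided).
t = d̄/(s_d/√n) = -21.15/(36.5/√18) = -2.46
df = n − 1 = 17
Two-sided p-value ≈ 0.025
Since p ≈ 0.025 < α = 0.05, reject H0; the evidence is statistically significant.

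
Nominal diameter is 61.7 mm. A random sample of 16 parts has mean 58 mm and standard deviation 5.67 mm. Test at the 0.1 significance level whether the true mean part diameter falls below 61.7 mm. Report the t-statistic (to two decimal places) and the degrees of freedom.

t = -2.61, df = 15

H0: μ = 61.7; H1: μ < 61.7 (one-sample t-test, left-tailed).
t = (x̄ − μ₀)/(s/√n) = (58 − 61.7)/(5.67/√16) = -2.61
df = n − 1 = 15
p-value = P(T ≤ -2.61) ≈ 0.010
Since p ≈ 0.010 < α = 0.1, reject H0; the data support H1.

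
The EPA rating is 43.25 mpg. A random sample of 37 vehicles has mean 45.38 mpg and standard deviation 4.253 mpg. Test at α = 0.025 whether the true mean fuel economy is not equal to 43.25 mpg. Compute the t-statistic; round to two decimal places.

H0: μ = 43.25; H1: μ ≠ 43.25 (one-sample t-test, two-sided).
t = (x̄ − μ₀)/(s/√n) = (45.38 − 43.25)/(4.253/√37) = 3.05
df = n − 1 = 36
Two-sided p-value ≈ 0.0043
Since p ≈ 0.0043 < α = 0.025, reject H0; the evidence is statistically significant.

3.05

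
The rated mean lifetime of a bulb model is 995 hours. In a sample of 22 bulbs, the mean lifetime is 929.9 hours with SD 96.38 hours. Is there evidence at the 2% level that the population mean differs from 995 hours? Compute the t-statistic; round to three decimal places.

H0: μ = 995; H1: μ ≠ 995 (one-sample t-test, two-sided).
t = (x̄ − μ₀)/(s/√n) = (929.9 − 995)/(96.38/√22) = -3.168
df = n − 1 = 21
Two-sided p-value ≈ 0.0046
Since p ≈ 0.0046 < α = 0.02, reject H0; the evidence is statistically significant.

-3.168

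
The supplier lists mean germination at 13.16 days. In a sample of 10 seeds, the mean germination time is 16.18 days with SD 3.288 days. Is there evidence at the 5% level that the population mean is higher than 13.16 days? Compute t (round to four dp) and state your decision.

H0: μ = 13.16; H1: μ > 13.16 (one-sample t-test, right-tailed).
t = (x̄ − μ₀)/(s/√n) = (16.18 − 13.16)/(3.288/√10) = 2.9045
df = n − 1 = 9
p-value = P(T ≥ 2.9045) ≈ 0.009
Since p ≈ 0.009 < α = 0.05, reject H0; the data support H1.

t = 2.9045; reject H0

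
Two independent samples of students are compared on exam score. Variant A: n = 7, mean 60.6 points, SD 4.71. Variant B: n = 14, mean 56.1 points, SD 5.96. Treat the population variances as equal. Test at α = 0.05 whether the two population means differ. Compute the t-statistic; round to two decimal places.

1.74

Let group 1 = variant A, group 2 = variant B. H0: μ_1 = μ_2; H1: μ_1 ≠ μ_2 (two-sample pooled-variance t-test, two-sided).
s_p² = [(7−1)·4.71² + (14−1)·5.96²]/(7+14−2) = 31.3098
t = (60.6 − 56.1)/√[31.3098·(1/7 + 1/14)] = 1.74
df = n₁ + n₂ − 2 = 19
Two-sided p-value ≈ 0.0985
Since p ≈ 0.0985 > α = 0.05, fail to reject H0; the evidence is not statistically significant.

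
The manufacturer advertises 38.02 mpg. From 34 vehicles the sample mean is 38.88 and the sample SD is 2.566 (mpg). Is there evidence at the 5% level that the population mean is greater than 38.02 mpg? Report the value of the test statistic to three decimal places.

H0: μ = 38.02; H1: μ > 38.02 (one-sample t-test, right-tailed).
t = (x̄ − μ₀)/(s/√n) = (38.88 − 38.02)/(2.566/√34) = 1.954
df = n − 1 = 33
p-value = P(T ≥ 1.954) ≈ 0.0296
Since p ≈ 0.0296 < α = 0.05, reject H0; the evidence is statistically significant.

1.954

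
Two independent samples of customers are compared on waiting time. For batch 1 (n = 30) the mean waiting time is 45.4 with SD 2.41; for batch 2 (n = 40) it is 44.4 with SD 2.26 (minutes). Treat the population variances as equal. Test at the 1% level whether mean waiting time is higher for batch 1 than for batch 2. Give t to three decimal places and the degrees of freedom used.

Let group 1 = batch 1, group 2 = batch 2. H0: μ_1 = μ_2; H1: μ_1 > μ_2 (two-sample pooled-variance t-test, right-tailed).
s_p² = [(30−1)·2.41² + (40−1)·2.26²]/(30+40−2) = 5.40634
t = (45.4 − 44.4)/√[5.40634·(1/30 + 1/40)] = 1.781
df = n₁ + n₂ − 2 = 68
p-value = P(T ≥ 1.781) ≈ 0.040
Since p ≈ 0.040 > α = 0.01, fail to reject H0; the evidence is not statistically significant.

t = 1.781, df = 68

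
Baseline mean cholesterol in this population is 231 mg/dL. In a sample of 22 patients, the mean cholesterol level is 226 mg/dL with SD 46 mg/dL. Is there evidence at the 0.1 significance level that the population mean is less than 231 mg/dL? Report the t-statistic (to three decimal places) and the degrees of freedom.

H0: μ = 231; H1: μ < 231 (one-sample t-test, left-tailed).
t = (x̄ − μ₀)/(s/√n) = (226 − 231)/(46/√22) = -0.510
df = n − 1 = 21
p-value = P(T ≤ -0.510) ≈ 0.3077
Since p ≈ 0.3077 > α = 0.1, fail to reject H0; the data do not provide sufficient evidence against H0.

t = -0.510, df = 21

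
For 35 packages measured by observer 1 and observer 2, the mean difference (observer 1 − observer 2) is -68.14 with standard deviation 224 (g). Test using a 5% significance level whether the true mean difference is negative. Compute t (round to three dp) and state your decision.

t = -1.800; reject H0

H0: μ_d = 0; H1: μ_d < 0 (paired t-test on the differences, left-tailed).
t = d̄/(s_d/√n) = -68.14/(224/√35) = -1.800
df = n − 1 = 34
p-value = P(T ≤ -1.800) ≈ 0.040
Since p ≈ 0.040 < α = 0.05, reject H0; the data support H1.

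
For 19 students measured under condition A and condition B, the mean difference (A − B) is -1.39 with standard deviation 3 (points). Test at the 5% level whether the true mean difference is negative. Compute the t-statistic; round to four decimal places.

-2.0196

H0: μ_d = 0; H1: μ_d < 0 (paired t-test on the differences, left-tailed).
t = d̄/(s_d/√n) = -1.39/(3/√19) = -2.0196
df = n − 1 = 18
p-value = P(T ≤ -2.0196) ≈ 0.029
Since p ≈ 0.029 < α = 0.05, reject H0; the data support H1.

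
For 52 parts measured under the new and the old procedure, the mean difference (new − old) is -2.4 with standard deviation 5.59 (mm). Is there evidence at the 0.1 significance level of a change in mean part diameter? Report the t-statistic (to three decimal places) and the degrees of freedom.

H0: μ_d = 0; H1: μ_d ≠ 0 (paired t-test on the differences, two-sided).
t = d̄/(s_d/√n) = -2.4/(5.59/√52) = -3.096
df = n − 1 = 51
Two-sided p-value ≈ 0.003
Since p ≈ 0.003 < α = 0.1, reject H0; the data support H1.

t = -3.096, df = 51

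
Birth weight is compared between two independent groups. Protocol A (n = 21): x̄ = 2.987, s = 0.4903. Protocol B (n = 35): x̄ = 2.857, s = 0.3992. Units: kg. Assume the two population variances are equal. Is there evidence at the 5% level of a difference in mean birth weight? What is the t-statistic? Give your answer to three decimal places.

1.082

Let group 1 = protocol A, group 2 = protocol B. H0: μ_1 = μ_2; H1: μ_1 ≠ μ_2 (two-sample pooled-variance t-test, two-sided).
s_p² = [(21−1)·0.4903² + (35−1)·0.3992²]/(21+35−2) = 0.189373
t = (2.987 − 2.857)/√[0.189373·(1/21 + 1/35)] = 1.082
df = n₁ + n₂ − 2 = 54
Two-sided p-value ≈ 0.2839
Since p ≈ 0.2839 > α = 0.05, fail to reject H0; the evidence is not statistically significant.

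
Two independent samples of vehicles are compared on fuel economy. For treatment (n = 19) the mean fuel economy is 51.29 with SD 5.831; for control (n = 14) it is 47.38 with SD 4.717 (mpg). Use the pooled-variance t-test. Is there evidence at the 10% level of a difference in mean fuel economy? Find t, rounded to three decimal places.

2.059

Let group 1 = treatment, group 2 = control. H0: μ_1 = μ_2; H1: μ_1 ≠ μ_2 (two-sample pooled-variance t-test, two-sided).
s_p² = [(19−1)·5.831² + (14−1)·4.717²]/(19+14−2) = 29.0729
t = (51.29 − 47.38)/√[29.0729·(1/19 + 1/14)] = 2.059
df = n₁ + n₂ − 2 = 31
Two-sided p-value ≈ 0.0480
Since p ≈ 0.0480 < α = 0.1, reject H0; the evidence is statistically significant.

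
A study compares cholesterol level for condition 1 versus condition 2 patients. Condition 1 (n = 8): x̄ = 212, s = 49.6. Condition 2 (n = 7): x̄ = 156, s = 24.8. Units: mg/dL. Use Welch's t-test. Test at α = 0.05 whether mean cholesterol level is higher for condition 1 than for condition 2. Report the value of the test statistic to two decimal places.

Let group 1 = condition 1, group 2 = condition 2. H0: μ_1 = μ_2; H1: μ_1 > μ_2 (Welch's two-sample t-test, right-tailed).
t = (x̄_1 − x̄_2)/√(s_1²/n_1 + s_2²/n_2) = (212 − 156)/√(49.6²/8 + 24.8²/7) = 2.82
Welch–Satterthwaite df ≈ 10.57
p-value = P(T ≥ 2.82) ≈ 0.0087
Since p ≈ 0.0087 < α = 0.05, reject H0; the data support H1.

2.82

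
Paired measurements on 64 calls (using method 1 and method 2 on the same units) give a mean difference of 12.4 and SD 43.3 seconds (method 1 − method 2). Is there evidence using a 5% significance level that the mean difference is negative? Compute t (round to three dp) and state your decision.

t = 2.291; fail to reject H0

H0: μ_d = 0; H1: μ_d < 0 (paired t-test on the differences, left-tailed).
t = d̄/(s_d/√n) = 12.4/(43.3/√64) = 2.291
df = n − 1 = 63
p-value = P(T ≤ 2.291) ≈ 0.9873
Since p ≈ 0.9873 > α = 0.05, fail to reject H0; the data do not provide sufficient evidence against H0.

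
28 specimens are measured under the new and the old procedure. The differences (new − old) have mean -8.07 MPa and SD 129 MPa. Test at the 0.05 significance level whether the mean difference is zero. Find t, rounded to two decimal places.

H0: μ_d = 0; H1: μ_d ≠ 0 (paired t-test on the differences, two-sided).
t = d̄/(s_d/√n) = -8.07/(129/√28) = -0.33
df = n − 1 = 27
Two-sided p-value ≈ 0.743
Since p ≈ 0.743 > α = 0.05, fail to reject H0; the evidence is not statistically significant.

-0.33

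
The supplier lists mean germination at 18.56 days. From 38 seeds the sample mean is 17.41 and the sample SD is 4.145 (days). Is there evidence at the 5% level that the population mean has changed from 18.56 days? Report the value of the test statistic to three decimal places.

H0: μ = 18.56; H1: μ ≠ 18.56 (one-sample t-test, two-sided).
t = (x̄ − μ₀)/(s/√n) = (17.41 − 18.56)/(4.145/√38) = -1.710
df = n − 1 = 37
Two-sided p-value ≈ 0.0956
Since p ≈ 0.0956 > α = 0.05, fail to reject H0; the data do not provide sufficient evidence against H0.

-1.710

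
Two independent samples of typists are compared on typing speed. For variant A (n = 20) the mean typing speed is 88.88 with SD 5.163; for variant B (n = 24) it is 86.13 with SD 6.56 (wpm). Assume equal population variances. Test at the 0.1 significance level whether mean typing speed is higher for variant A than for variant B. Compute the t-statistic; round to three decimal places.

Let group 1 = variant A, group 2 = variant B. H0: μ_1 = μ_2; H1: μ_1 > μ_2 (two-sample pooled-variance t-test, right-tailed).
s_p² = [(20−1)·5.163² + (24−1)·6.56²]/(20+24−2) = 35.6249
t = (88.88 − 86.13)/√[35.6249·(1/20 + 1/24)] = 1.522
df = n₁ + n₂ − 2 = 42
p-value = P(T ≥ 1.522) ≈ 0.0678
Since p ≈ 0.0678 < α = 0.1, reject H0; the data support H1.

1.522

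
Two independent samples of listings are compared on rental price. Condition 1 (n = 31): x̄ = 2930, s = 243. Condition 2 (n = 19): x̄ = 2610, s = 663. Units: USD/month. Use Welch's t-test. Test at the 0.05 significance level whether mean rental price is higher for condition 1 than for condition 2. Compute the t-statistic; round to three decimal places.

2.022

Let group 1 = condition 1, group 2 = condition 2. H0: μ_1 = μ_2; H1: μ_1 > μ_2 (Welch's two-sample t-test, right-tailed).
t = (x̄_1 − x̄_2)/√(s_1²/n_1 + s_2²/n_2) = (2930 − 2610)/√(243²/31 + 663²/19) = 2.022
Welch–Satterthwaite df ≈ 21.00
p-value = P(T ≥ 2.022) ≈ 0.028
Since p ≈ 0.028 < α = 0.05, reject H0; the data support H1.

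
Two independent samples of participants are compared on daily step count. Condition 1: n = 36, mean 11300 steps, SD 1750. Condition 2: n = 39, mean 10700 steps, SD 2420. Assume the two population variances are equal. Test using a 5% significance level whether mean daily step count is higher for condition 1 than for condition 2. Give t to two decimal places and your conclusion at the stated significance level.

Let group 1 = condition 1, group 2 = condition 2. H0: μ_1 = μ_2; H1: μ_1 > μ_2 (two-sample pooled-variance t-test, right-tailed).
s_p² = [(36−1)·1750² + (39−1)·2420²]/(36+39−2) = 4516860
t = (11300 − 10700)/√[4516860·(1/36 + 1/39)] = 1.22
df = n₁ + n₂ − 2 = 73
p-value = P(T ≥ 1.22) ≈ 0.113
Since p ≈ 0.113 > α = 0.05, fail to reject H0; the data do not provide sufficient evidence against H0.

t = 1.22; fail to reject H0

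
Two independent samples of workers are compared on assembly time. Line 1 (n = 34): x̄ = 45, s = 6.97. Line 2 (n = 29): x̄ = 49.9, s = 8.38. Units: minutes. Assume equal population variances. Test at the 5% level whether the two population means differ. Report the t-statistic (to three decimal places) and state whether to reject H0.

t = -2.534; reject H0

Let group 1 = line 1, group 2 = line 2. H0: μ_1 = μ_2; H1: μ_1 ≠ μ_2 (two-sample pooled-variance t-test, two-sided).
s_p² = [(34−1)·6.97² + (29−1)·8.38²]/(34+29−2) = 58.5156
t = (45 − 49.9)/√[58.5156·(1/34 + 1/29)] = -2.534
df = n₁ + n₂ − 2 = 61
Two-sided p-value ≈ 0.0139
Since p ≈ 0.0139 < α = 0.05, reject H0; the data support H1.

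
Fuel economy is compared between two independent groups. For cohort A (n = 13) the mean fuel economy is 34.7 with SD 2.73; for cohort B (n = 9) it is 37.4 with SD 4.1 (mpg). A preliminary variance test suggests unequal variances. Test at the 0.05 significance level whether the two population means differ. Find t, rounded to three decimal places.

Let group 1 = cohort A, group 2 = cohort B. H0: μ_1 = μ_2; H1: μ_1 ≠ μ_2 (Welch's two-sample t-test, two-sided).
t = (x̄_1 − x̄_2)/√(s_1²/n_1 + s_2²/n_2) = (34.7 − 37.4)/√(2.73²/13 + 4.1²/9) = -1.728
Welch–Satterthwaite df ≈ 12.86
Two-sided p-value ≈ 0.108
Since p ≈ 0.108 > α = 0.05, fail to reject H0; the data do not provide sufficient evidence against H0.

-1.728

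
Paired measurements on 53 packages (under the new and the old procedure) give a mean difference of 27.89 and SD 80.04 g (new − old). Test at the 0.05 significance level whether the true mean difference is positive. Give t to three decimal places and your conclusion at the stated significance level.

t = 2.537; reject H0

H0: μ_d = 0; H1: μ_d > 0 (paired t-test on the differences, right-tailed).
t = d̄/(s_d/√n) = 27.89/(80.04/√53) = 2.537
df = n − 1 = 52
p-value = P(T ≥ 2.537) ≈ 0.0071
Since p ≈ 0.0071 < α = 0.05, reject H0; the data support H1.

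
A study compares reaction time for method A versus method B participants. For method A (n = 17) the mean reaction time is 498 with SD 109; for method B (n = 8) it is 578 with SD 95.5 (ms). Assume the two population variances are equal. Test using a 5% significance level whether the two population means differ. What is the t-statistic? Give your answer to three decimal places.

Let group 1 = method A, group 2 = method B. H0: μ_1 = μ_2; H1: μ_1 ≠ μ_2 (two-sample pooled-variance t-test, two-sided).
s_p² = [(17−1)·109² + (8−1)·95.5²]/(17+8−2) = 11040.8
t = (498 − 578)/√[11040.8·(1/17 + 1/8)] = -1.776
df = n₁ + n₂ − 2 = 23
Two-sided p-value ≈ 0.089
Since p ≈ 0.089 > α = 0.05, fail to reject H0; the data do not provide sufficient evidence against H0.

-1.776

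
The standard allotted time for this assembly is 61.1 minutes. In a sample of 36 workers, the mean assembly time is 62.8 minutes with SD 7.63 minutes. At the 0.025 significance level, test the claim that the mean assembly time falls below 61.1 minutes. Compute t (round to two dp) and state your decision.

t = 1.34; fail to reject H0

H0: μ = 61.1; H1: μ < 61.1 (one-sample t-test, left-tailed).
t = (x̄ − μ₀)/(s/√n) = (62.8 − 61.1)/(7.63/√36) = 1.34
df = n − 1 = 35
p-value = P(T ≤ 1.34) ≈ 0.9050
Since p ≈ 0.9050 > α = 0.025, fail to reject H0; the evidence is not statistically significant.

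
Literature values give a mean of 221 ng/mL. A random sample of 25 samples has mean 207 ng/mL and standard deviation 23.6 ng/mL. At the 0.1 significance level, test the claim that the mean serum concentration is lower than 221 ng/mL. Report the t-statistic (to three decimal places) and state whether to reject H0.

H0: μ = 221; H1: μ < 221 (one-sample t-test, left-tailed).
t = (x̄ − μ₀)/(s/√n) = (207 − 221)/(23.6/√25) = -2.966
df = n − 1 = 24
p-value = P(T ≤ -2.966) ≈ 0.0034
Since p ≈ 0.0034 < α = 0.1, reject H0; the data support H1.

t = -2.966; reject H0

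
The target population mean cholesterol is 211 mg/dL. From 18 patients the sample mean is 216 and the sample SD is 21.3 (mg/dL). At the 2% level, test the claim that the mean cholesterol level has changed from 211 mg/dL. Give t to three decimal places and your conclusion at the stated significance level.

H0: μ = 211; H1: μ ≠ 211 (one-sample t-test, two-sided).
t = (x̄ − μ₀)/(s/√n) = (216 − 211)/(21.3/√18) = 0.996
df = n − 1 = 17
Two-sided p-value ≈ 0.333
Since p ≈ 0.333 > α = 0.02, fail to reject H0; the data do not provide sufficient evidence against H0.

t = 0.996; fail to reject H0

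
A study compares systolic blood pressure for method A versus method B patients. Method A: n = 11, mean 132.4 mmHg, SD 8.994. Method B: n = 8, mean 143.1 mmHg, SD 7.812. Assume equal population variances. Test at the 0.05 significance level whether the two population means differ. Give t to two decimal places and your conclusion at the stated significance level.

t = -2.70; reject H0

Let group 1 = method A, group 2 = method B. H0: μ_1 = μ_2; H1: μ_1 ≠ μ_2 (two-sample pooled-variance t-test, two-sided).
s_p² = [(11−1)·8.994² + (8−1)·7.812²]/(11+8−2) = 72.7125
t = (132.4 − 143.1)/√[72.7125·(1/11 + 1/8)] = -2.70
df = n₁ + n₂ − 2 = 17
Two-sided p-value ≈ 0.015
Since p ≈ 0.015 < α = 0.05, reject H0; the evidence is statistically significant.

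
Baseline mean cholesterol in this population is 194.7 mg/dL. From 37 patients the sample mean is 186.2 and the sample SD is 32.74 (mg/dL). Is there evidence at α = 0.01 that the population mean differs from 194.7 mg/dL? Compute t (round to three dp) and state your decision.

H0: μ = 194.7; H1: μ ≠ 194.7 (one-sample t-test, two-sided).
t = (x̄ − μ₀)/(s/√n) = (186.2 − 194.7)/(32.74/√37) = -1.579
df = n − 1 = 36
Two-sided p-value ≈ 0.123
Since p ≈ 0.123 > α = 0.01, fail to reject H0; the evidence is not statistically significant.

t = -1.579; fail to reject H0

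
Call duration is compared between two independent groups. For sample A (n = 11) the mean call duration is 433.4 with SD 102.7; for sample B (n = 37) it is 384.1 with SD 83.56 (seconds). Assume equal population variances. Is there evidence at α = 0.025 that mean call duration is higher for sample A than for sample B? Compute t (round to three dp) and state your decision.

t = 1.630; fail to reject H0

Let group 1 = sample A, group 2 = sample B. H0: μ_1 = μ_2; H1: μ_1 > μ_2 (two-sample pooled-variance t-test, right-tailed).
s_p² = [(11−1)·102.7² + (37−1)·83.56²]/(11+37−2) = 7757.28
t = (433.4 − 384.1)/√[7757.28·(1/11 + 1/37)] = 1.630
df = n₁ + n₂ − 2 = 46
p-value = P(T ≥ 1.630) ≈ 0.0550
Since p ≈ 0.0550 > α = 0.025, fail to reject H0; the evidence is not statistically significant.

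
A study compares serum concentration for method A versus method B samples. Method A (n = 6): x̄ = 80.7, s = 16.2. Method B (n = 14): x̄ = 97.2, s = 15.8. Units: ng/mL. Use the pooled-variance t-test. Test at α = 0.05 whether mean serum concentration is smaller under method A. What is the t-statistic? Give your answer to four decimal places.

-2.1251

Let group 1 = method A, group 2 = method B. H0: μ_1 = μ_2; H1: μ_1 < μ_2 (two-sample pooled-variance t-test, left-tailed).
s_p² = [(6−1)·16.2² + (14−1)·15.8²]/(6+14−2) = 253.196
t = (80.7 − 97.2)/√[253.196·(1/6 + 1/14)] = -2.1251
df = n₁ + n₂ − 2 = 18
p-value = P(T ≤ -2.1251) ≈ 0.0238
Since p ≈ 0.0238 < α = 0.05, reject H0; the evidence is statistically significant.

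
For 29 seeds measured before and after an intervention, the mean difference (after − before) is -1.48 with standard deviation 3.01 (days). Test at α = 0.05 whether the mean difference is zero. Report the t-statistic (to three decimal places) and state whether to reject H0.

t = -2.648; reject H0

H0: μ_d = 0; H1: μ_d ≠ 0 (paired t-test on the differences, two-sided).
t = d̄/(s_d/√n) = -1.48/(3.01/√29) = -2.648
df = n − 1 = 28
Two-sided p-value ≈ 0.013
Since p ≈ 0.013 < α = 0.05, reject H0; the data support H1.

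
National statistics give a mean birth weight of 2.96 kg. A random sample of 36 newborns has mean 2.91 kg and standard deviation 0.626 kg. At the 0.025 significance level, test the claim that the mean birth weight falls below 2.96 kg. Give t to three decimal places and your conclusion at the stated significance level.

H0: μ = 2.96; H1: μ < 2.96 (one-sample t-test, left-tailed).
t = (x̄ − μ₀)/(s/√n) = (2.91 − 2.96)/(0.626/√36) = -0.479
df = n − 1 = 35
p-value = P(T ≤ -0.479) ≈ 0.3174
Since p ≈ 0.3174 > α = 0.025, fail to reject H0; the evidence is not statistically significant.

t = -0.479; fail to reject H0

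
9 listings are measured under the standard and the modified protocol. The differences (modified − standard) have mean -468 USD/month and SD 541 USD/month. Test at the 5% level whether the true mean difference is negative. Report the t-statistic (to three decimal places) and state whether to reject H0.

H0: μ_d = 0; H1: μ_d < 0 (paired t-test on the differences, left-tailed).
t = d̄/(s_d/√n) = -468/(541/√9) = -2.595
df = n − 1 = 8
p-value = P(T ≤ -2.595) ≈ 0.016
Since p ≈ 0.016 < α = 0.05, reject H0; the data support H1.

t = -2.595; reject H0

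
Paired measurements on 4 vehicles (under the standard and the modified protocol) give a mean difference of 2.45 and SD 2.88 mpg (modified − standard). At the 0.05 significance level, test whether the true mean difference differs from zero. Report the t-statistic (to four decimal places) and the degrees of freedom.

H0: μ_d = 0; H1: μ_d ≠ 0 (paired t-test on the differences, two-sided).
t = d̄/(s_d/√n) = 2.45/(2.88/√4) = 1.7014
df = n − 1 = 3
Two-sided p-value ≈ 0.1874
Since p ≈ 0.1874 > α = 0.05, fail to reject H0; the evidence is not statistically significant.

t = 1.7014, df = 3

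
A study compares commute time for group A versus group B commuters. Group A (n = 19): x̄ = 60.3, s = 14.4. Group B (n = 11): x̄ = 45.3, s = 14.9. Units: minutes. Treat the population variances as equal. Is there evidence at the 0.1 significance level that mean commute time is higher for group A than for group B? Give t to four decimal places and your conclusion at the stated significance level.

Let group 1 = group A, group 2 = group B. H0: μ_1 = μ_2; H1: μ_1 > μ_2 (two-sample pooled-variance t-test, right-tailed).
s_p² = [(19−1)·14.4² + (11−1)·14.9²]/(19+11−2) = 212.592
t = (60.3 − 45.3)/√[212.592·(1/19 + 1/11)] = 2.7154
df = n₁ + n₂ − 2 = 28
p-value = P(T ≥ 2.7154) ≈ 0.006
Since p ≈ 0.006 < α = 0.1, reject H0; the evidence is statistically significant.

t = 2.7154; reject H0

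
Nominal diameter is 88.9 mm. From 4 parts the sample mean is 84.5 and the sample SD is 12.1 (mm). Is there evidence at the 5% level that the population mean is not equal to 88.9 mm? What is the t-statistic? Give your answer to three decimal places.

H0: μ = 88.9; H1: μ ≠ 88.9 (one-sample t-test, two-sided).
t = (x̄ − μ₀)/(s/√n) = (84.5 − 88.9)/(12.1/√4) = -0.727
df = n − 1 = 3
Two-sided p-value ≈ 0.520
Since p ≈ 0.520 > α = 0.05, fail to reject H0; the data do not provide sufficient evidence against H0.

-0.727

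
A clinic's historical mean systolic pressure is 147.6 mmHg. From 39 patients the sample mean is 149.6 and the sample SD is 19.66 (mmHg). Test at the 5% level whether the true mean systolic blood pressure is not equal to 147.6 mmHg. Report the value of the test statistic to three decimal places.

0.635

H0: μ = 147.6; H1: μ ≠ 147.6 (one-sample t-test, two-sided).
t = (x̄ − μ₀)/(s/√n) = (149.6 − 147.6)/(19.66/√39) = 0.635
df = n − 1 = 38
Two-sided p-value ≈ 0.5290
Since p ≈ 0.5290 > α = 0.05, fail to reject H0; the evidence is not statistically significant.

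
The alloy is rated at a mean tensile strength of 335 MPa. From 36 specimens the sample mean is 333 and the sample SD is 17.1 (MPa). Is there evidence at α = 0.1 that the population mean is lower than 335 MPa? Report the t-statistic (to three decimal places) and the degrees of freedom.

H0: μ = 335; H1: μ < 335 (one-sample t-test, left-tailed).
t = (x̄ − μ₀)/(s/√n) = (333 − 335)/(17.1/√36) = -0.702
df = n − 1 = 35
p-value = P(T ≤ -0.702) ≈ 0.244
Since p ≈ 0.244 > α = 0.1, fail to reject H0; the evidence is not statistically significant.

t = -0.702, df = 35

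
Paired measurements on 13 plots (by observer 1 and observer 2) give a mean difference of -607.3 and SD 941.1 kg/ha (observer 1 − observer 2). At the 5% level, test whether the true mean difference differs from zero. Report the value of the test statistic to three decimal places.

H0: μ_d = 0; H1: μ_d ≠ 0 (paired t-test on the differences, two-sided).
t = d̄/(s_d/√n) = -607.3/(941.1/√13) = -2.327
df = n − 1 = 12
Two-sided p-value ≈ 0.0383
Since p ≈ 0.0383 < α = 0.05, reject H0; the evidence is statistically significant.

-2.327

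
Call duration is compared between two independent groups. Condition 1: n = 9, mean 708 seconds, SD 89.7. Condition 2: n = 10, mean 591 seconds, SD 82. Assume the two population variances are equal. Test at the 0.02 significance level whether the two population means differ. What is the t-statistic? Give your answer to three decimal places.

2.971

Let group 1 = condition 1, group 2 = condition 2. H0: μ_1 = μ_2; H1: μ_1 ≠ μ_2 (two-sample pooled-variance t-test, two-sided).
s_p² = [(9−1)·89.7² + (10−1)·82²]/(9+10−2) = 7346.16
t = (708 − 591)/√[7346.16·(1/9 + 1/10)] = 2.971
df = n₁ + n₂ − 2 = 17
Two-sided p-value ≈ 0.0086
Since p ≈ 0.0086 < α = 0.02, reject H0; the data support H1.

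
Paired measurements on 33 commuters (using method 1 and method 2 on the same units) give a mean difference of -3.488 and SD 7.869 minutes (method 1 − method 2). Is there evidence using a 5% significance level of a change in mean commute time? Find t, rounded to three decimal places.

H0: μ_d = 0; H1: μ_d ≠ 0 (paired t-test on the differences, two-sided).
t = d̄/(s_d/√n) = -3.488/(7.869/√33) = -2.546
df = n − 1 = 32
Two-sided p-value ≈ 0.0159
Since p ≈ 0.0159 < α = 0.05, reject H0; the data support H1.

-2.546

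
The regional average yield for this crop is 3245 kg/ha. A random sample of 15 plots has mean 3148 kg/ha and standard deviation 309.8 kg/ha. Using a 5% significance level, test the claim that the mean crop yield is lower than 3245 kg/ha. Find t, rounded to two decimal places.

-1.21

H0: μ = 3245; H1: μ < 3245 (one-sample t-test, left-tailed).
t = (x̄ − μ₀)/(s/√n) = (3148 − 3245)/(309.8/√15) = -1.21
df = n − 1 = 14
p-value = P(T ≤ -1.21) ≈ 0.1227
Since p ≈ 0.1227 > α = 0.05, fail to reject H0; the data do not provide sufficient evidence against H0.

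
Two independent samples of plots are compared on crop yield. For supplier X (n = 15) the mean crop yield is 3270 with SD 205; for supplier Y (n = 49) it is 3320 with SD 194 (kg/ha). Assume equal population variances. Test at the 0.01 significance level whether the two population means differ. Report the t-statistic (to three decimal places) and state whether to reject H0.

Let group 1 = supplier X, group 2 = supplier Y. H0: μ_1 = μ_2; H1: μ_1 ≠ μ_2 (two-sample pooled-variance t-test, two-sided).
s_p² = [(15−1)·205² + (49−1)·194²]/(15+49−2) = 38627.1
t = (3270 − 3320)/√[38627.1·(1/15 + 1/49)] = -0.862
df = n₁ + n₂ − 2 = 62
Two-sided p-value ≈ 0.3919
Since p ≈ 0.3919 > α = 0.01, fail to reject H0; the evidence is not statistically significant.

t = -0.862; fail to reject H0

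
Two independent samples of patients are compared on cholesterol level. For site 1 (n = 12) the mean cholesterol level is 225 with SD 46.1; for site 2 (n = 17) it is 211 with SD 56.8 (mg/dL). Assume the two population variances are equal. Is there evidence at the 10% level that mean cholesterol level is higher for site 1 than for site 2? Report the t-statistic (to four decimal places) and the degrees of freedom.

Let group 1 = site 1, group 2 = site 2. H0: μ_1 = μ_2; H1: μ_1 > μ_2 (two-sample pooled-variance t-test, right-tailed).
s_p² = [(12−1)·46.1² + (17−1)·56.8²]/(12+17−2) = 2777.67
t = (225 − 211)/√[2777.67·(1/12 + 1/17)] = 0.7045
df = n₁ + n₂ − 2 = 27
p-value = P(T ≥ 0.7045) ≈ 0.244
Since p ≈ 0.244 > α = 0.1, fail to reject H0; the evidence is not statistically significant.

t = 0.7045, df = 27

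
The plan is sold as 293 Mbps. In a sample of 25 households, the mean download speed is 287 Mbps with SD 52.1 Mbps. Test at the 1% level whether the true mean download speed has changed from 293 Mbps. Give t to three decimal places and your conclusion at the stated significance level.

H0: μ = 293; H1: μ ≠ 293 (one-sample t-test, two-sided).
t = (x̄ − μ₀)/(s/√n) = (287 − 293)/(52.1/√25) = -0.576
df = n − 1 = 24
Two-sided p-value ≈ 0.570
Since p ≈ 0.570 > α = 0.01, fail to reject H0; the data do not provide sufficient evidence against H0.

t = -0.576; fail to reject H0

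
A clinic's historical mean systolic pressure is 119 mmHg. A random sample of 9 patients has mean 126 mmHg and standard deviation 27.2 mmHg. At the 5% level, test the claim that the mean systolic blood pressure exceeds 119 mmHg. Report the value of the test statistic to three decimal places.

0.772

H0: μ = 119; H1: μ > 119 (one-sample t-test, right-tailed).
t = (x̄ − μ₀)/(s/√n) = (126 − 119)/(27.2/√9) = 0.772
df = n − 1 = 8
p-value = P(T ≥ 0.772) ≈ 0.231
Since p ≈ 0.231 > α = 0.05, fail to reject H0; the data do not provide sufficient evidence against H0.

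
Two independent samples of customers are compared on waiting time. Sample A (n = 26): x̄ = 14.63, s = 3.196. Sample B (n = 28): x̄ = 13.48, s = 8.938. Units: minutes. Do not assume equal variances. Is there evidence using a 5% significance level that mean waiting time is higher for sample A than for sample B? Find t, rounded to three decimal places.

0.638

Let group 1 = sample A, group 2 = sample B. H0: μ_1 = μ_2; H1: μ_1 > μ_2 (Welch's two-sample t-test, right-tailed).
t = (x̄_1 − x̄_2)/√(s_1²/n_1 + s_2²/n_2) = (14.63 − 13.48)/√(3.196²/26 + 8.938²/28) = 0.638
Welch–Satterthwaite df ≈ 34.25
p-value = P(T ≥ 0.638) ≈ 0.264
Since p ≈ 0.264 > α = 0.05, fail to reject H0; the data do not provide sufficient evidence against H0.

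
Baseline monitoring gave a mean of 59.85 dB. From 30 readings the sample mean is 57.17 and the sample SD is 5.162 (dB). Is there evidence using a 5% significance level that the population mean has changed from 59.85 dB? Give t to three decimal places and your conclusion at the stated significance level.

H0: μ = 59.85; H1: μ ≠ 59.85 (one-sample t-test, two-sided).
t = (x̄ − μ₀)/(s/√n) = (57.17 − 59.85)/(5.162/√30) = -2.844
df = n − 1 = 29
Two-sided p-value ≈ 0.0081
Since p ≈ 0.0081 < α = 0.05, reject H0; the data support H1.

t = -2.844; reject H0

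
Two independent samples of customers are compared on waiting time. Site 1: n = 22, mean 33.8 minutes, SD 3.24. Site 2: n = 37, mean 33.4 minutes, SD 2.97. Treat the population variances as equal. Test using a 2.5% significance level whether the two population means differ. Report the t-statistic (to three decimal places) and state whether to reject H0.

Let group 1 = site 1, group 2 = site 2. H0: μ_1 = μ_2; H1: μ_1 ≠ μ_2 (two-sample pooled-variance t-test, two-sided).
s_p² = [(22−1)·3.24² + (37−1)·2.97²]/(22+37−2) = 9.43863
t = (33.8 − 33.4)/√[9.43863·(1/22 + 1/37)] = 0.484
df = n₁ + n₂ − 2 = 57
Two-sided p-value ≈ 0.6305
Since p ≈ 0.6305 > α = 0.025, fail to reject H0; the data do not provide sufficient evidence against H0.

t = 0.484; fail to reject H0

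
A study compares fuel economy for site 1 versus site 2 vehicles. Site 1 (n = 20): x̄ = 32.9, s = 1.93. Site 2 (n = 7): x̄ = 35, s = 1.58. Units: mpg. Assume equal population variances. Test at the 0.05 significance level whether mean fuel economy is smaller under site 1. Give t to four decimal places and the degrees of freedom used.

t = -2.5820, df = 25

Let group 1 = site 1, group 2 = site 2. H0: μ_1 = μ_2; H1: μ_1 < μ_2 (two-sample pooled-variance t-test, left-tailed).
s_p² = [(20−1)·1.93² + (7−1)·1.58²]/(20+7−2) = 3.43006
t = (32.9 − 35)/√[3.43006·(1/20 + 1/7)] = -2.5820
df = n₁ + n₂ − 2 = 25
p-value = P(T ≤ -2.5820) ≈ 0.008
Since p ≈ 0.008 < α = 0.05, reject H0; the evidence is statistically significant.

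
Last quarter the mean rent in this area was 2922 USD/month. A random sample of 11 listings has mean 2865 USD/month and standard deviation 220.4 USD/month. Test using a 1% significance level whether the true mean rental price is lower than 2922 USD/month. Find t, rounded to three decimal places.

H0: μ = 2922; H1: μ < 2922 (one-sample t-test, left-tailed).
t = (x̄ − μ₀)/(s/√n) = (2865 − 2922)/(220.4/√11) = -0.858
df = n − 1 = 10
p-value = P(T ≤ -0.858) ≈ 0.206
Since p ≈ 0.206 > α = 0.01, fail to reject H0; the data do not provide sufficient evidence against H0.

-0.858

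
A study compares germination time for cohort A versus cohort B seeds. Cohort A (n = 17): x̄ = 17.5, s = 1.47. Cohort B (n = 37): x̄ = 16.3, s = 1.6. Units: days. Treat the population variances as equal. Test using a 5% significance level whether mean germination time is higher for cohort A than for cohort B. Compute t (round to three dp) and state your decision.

Let group 1 = cohort A, group 2 = cohort B. H0: μ_1 = μ_2; H1: μ_1 > μ_2 (two-sample pooled-variance t-test, right-tailed).
s_p² = [(17−1)·1.47² + (37−1)·1.6²]/(17+37−2) = 2.4372
t = (17.5 − 16.3)/√[2.4372·(1/17 + 1/37)] = 2.623
df = n₁ + n₂ − 2 = 52
p-value = P(T ≥ 2.623) ≈ 0.006
Since p ≈ 0.006 < α = 0.05, reject H0; the data support H1.

t = 2.623; reject H0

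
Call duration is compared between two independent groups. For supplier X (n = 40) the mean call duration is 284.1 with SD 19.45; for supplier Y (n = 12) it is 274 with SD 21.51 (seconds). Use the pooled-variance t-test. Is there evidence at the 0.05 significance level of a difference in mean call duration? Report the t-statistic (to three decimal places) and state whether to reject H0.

t = 1.540; fail to reject H0

Let group 1 = supplier X, group 2 = supplier Y. H0: μ_1 = μ_2; H1: μ_1 ≠ μ_2 (two-sample pooled-variance t-test, two-sided).
s_p² = [(40−1)·19.45² + (12−1)·21.51²]/(40+12−2) = 396.866
t = (284.1 − 274)/√[396.866·(1/40 + 1/12)] = 1.540
df = n₁ + n₂ − 2 = 50
Two-sided p-value ≈ 0.130
Since p ≈ 0.130 > α = 0.05, fail to reject H0; the evidence is not statistically significant.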